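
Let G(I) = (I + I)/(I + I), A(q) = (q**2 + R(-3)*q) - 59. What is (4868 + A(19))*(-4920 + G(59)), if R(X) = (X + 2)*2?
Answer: -25244308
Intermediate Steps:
R(X) = 4 + 2*X (R(X) = (2 + X)*2 = 4 + 2*X)
A(q) = -59 + q**2 - 2*q (A(q) = (q**2 + (4 + 2*(-3))*q) - 59 = (q**2 + (4 - 6)*q) - 59 = (q**2 - 2*q) - 59 = -59 + q**2 - 2*q)
G(I) = 1 (G(I) = (2*I)/((2*I)) = (2*I)*(1/(2*I)) = 1)
(4868 + A(19))*(-4920 + G(59)) = (4868 + (-59 + 19**2 - 2*19))*(-4920 + 1) = (4868 + (-59 + 361 - 38))*(-4919) = (4868 + 264)*(-4919) = 5132*(-4919) = -25244308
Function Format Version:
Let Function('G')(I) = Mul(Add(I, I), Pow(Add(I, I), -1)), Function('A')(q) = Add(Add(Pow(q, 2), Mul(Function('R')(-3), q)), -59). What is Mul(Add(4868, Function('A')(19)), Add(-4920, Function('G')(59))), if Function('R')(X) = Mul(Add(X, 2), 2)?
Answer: -25244308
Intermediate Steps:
Function('R')(X) = Add(4, Mul(2, X)) (Function('R')(X) = Mul(Add(2, X), 2) = Add(4, Mul(2, X)))
Function('A')(q) = Add(-59, Pow(q, 2), Mul(-2, q)) (Function('A')(q) = Add(Add(Pow(q, 2), Mul(Add(4, Mul(2, -3)), q)), -59) = Add(Add(Pow(q, 2), Mul(Add(4, -6), q)), -59) = Add(Add(Pow(q, 2), Mul(-2, q)), -59) = Add(-59, Pow(q, 2), Mul(-2, q)))
Function('G')(I) = 1 (Function('G')(I) = Mul(Mul(2, I), Pow(Mul(2, I), -1)) = Mul(Mul(2, I), Mul(Rational(1, 2), Pow(I, -1))) = 1)
Mul(Add(4868, Function('A')(19)), Add(-4920, Function('G')(59))) = Mul(Add(4868, Add(-59, Pow(19, 2), Mul(-2, 19))), Add(-4920, 1)) = Mul(Add(4868, Add(-59, 361, -38)), -4919) = Mul(Add(4868, 264), -4919) = Mul(5132, -4919) = -25244308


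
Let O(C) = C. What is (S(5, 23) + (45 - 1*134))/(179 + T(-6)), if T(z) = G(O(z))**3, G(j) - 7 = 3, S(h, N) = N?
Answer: -22/393 ≈ -0.055980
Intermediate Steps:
G(j) = 10 (G(j) = 7 + 3 = 10)
T(z) = 1000 (T(z) = 10**3 = 1000)
(S(5, 23) + (45 - 1*134))/(179 + T(-6)) = (23 + (45 - 1*134))/(179 + 1000) = (23 + (45 - 134))/1179 = (23 - 89)*(1/1179) = -66*1/1179 = -22/393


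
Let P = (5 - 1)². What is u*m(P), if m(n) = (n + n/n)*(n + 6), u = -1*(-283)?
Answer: 105842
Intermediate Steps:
P = 16 (P = 4² = 16)
u = 283
m(n) = (1 + n)*(6 + n) (m(n) = (n + 1)*(6 + n) = (1 + n)*(6 + n))
u*m(P) = 283*(6 + 16² + 7*16) = 283*(6 + 256 + 112) = 283*374 = 105842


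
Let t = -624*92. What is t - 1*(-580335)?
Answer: 522927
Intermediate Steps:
t = -57408
t - 1*(-580335) = -57408 - 1*(-580335) = -57408 + 580335 = 522927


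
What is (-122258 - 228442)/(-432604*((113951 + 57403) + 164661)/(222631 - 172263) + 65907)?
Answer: 1472004800/11836819107 ≈ 0.12436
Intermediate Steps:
(-122258 - 228442)/(-432604*((113951 + 57403) + 164661)/(222631 - 172263) + 65907) = -350700/(-432604/(50368/(171354 + 164661)) + 65907) = -350700/(-432604/(50368/336015) + 65907) = -350700/(-432604/(50368*(1/336015)) + 65907) = -350700/(-432604/50368/336015 + 65907) = -350700/(-432604*336015/50368 + 65907) = -350700/(-36340358265/12592 + 65907) = -350700/(-35510457321/12592) = -350700*(-12592/35510457321) = 1472004800/11836819107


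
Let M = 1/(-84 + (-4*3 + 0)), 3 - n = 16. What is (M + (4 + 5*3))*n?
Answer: -23699/96 ≈ -246.86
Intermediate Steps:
n = -13 (n = 3 - 1*16 = 3 - 16 = -13)
M = -1/96 (M = 1/(-84 + (-12 + 0)) = 1/(-84 - 12) = 1/(-96) = -1/96 ≈ -0.010417)
(M + (4 + 5*3))*n = (-1/96 + (4 + 5*3))*(-13) = (-1/96 + (4 + 15))*(-13) = (-1/96 + 19)*(-13) = (1823/96)*(-13) = -23699/96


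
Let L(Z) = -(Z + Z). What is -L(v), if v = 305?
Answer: 610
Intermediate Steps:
L(Z) = -2*Z
-L(v) = -(-2)*305 = -1*(-610) = 610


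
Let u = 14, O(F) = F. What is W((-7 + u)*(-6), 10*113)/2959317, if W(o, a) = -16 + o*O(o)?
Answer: 1748/2959317 ≈ 0.00059068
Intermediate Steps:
W(o, a) = -16 + o² (W(o, a) = -16 + o*o = -16 + o²)
W((-7 + u)*(-6), 10*113)/2959317 = (-16 + ((-7 + 14)*(-6))²)/2959317 = (-16 + (7*(-6))²)*(1/2959317) = (-16 + (-42)²)*(1/2959317) = (-16 + 1764)*(1/2959317) = 1748*(1/2959317) = 1748/2959317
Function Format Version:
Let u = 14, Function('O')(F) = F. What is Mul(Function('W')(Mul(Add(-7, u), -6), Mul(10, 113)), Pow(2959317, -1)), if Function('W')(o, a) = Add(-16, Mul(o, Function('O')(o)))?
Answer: Rational(1748, 2959317) ≈ 0.00059068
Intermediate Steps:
Function('W')(o, a) = Add(-16, Pow(o, 2)) (Function('W')(o, a) = Add(-16, Mul(o, o)) = Add(-16, Pow(o, 2)))
Mul(Function('W')(Mul(Add(-7, u), -6), Mul(10, 113)), Pow(2959317, -1)) = Mul(Add(-16, Pow(Mul(Add(-7, 14), -6), 2)), Pow(2959317, -1)) = Mul(Add(-16, Pow(Mul(7, -6), 2)), Rational(1, 2959317)) = Mul(Add(-16, Pow(-42, 2)), Rational(1, 2959317)) = Mul(Add(-16, 1764), Rational(1, 2959317)) = Mul(1748, Rational(1, 2959317)) = Rational(1748, 2959317)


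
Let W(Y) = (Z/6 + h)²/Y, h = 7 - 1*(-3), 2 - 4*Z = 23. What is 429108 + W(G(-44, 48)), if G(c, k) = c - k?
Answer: 2526582575/5888 ≈ 4.2911e+5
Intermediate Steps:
Z = -21/4 (Z = ½ - ¼*23 = ½ - 23/4 = -21/4 ≈ -5.2500)
h = 10 (h = 7 + 3 = 10)
W(Y) = 5329/(64*Y) (W(Y) = (-21/4/6 + 10)²/Y = (-21/4*⅙ + 10)²/Y = (-7/8 + 10)²/Y = (73/8)²/Y = 5329/(64*Y))
429108 + W(G(-44, 48)) = 429108 + 5329/(64*(-44 - 1*48)) = 429108 + 5329/(64*(-44 - 48)) = 429108 + (5329/64)/(-92) = 429108 + (5329/64)*(-1/92) = 429108 - 5329/5888 = 2526582575/5888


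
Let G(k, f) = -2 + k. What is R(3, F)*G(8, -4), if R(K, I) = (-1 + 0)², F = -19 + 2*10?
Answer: 6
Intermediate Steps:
F = 1 (F = -19 + 20 = 1)
R(K, I) = 1 (R(K, I) = (-1)² = 1)
R(3, F)*G(8, -4) = 1*(-2 + 8) = 1*6 = 6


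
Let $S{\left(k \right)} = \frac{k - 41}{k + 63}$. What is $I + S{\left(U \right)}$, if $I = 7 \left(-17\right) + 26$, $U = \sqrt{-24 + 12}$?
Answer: $\frac{4 \left(- 46 \sqrt{3} + 1475 i\right)}{- 63 i + 2 \sqrt{3}} \approx -93.646 + 0.090497 i$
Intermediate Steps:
$U = 2 i \sqrt{3}$ ($U = \sqrt{-12} = 2 i \sqrt{3} \approx 3.4641 i$)
$S{\left(k \right)} = \frac{-41 + k}{63 + k}$
$I = -93$ ($I = -119 + 26 = -93$)
$I + S{\left(U \right)} = -93 + \frac{-41 + 2 i \sqrt{3}}{63 + 2 i \sqrt{3}}$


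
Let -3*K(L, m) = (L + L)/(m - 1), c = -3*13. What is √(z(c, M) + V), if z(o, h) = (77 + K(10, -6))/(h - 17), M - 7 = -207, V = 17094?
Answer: √7244302053/651 ≈ 130.74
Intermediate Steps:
M = -200 (M = 7 - 207 = -200)
c = -39
K(L, m) = -2*L/(3*(-1 + m)) (K(L, m) = -(L + L)/(3*(m - 1)) = -2*L/(3*(-1 + m)))
z(o, h) = 1637/(21*(-17 + h)) (z(o, h) = (77 - 2*10/(-3 + 3*(-6)))/(h - 17) = (77 - 2*10/(-3 - 18))/(-17 + h) = (77 - 2*10/(-21))/(-17 + h) = (77 - 2*10*(-1/21))/(-17 + h) = (77 + 20/21)/(-17 + h) = 1637/(21*(-17 + h)))
√(z(c, M) + V) = √(1637/(21*(-17 - 200)) + 17094) = √((1637/21)/(-217) + 17094) = √((1637/21)*(-1/217) + 17094) = √(-1637/4557 + 17094) = √(77895721/4557) = √7244302053/651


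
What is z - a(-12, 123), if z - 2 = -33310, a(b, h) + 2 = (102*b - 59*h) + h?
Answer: -24948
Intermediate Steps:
a(b, h) = -2 - 58*h + 102*b (a(b, h) = -2 + ((102*b - 59*h) + h) = -2 + ((-59*h + 102*b) + h) = -2 + (-58*h + 102*b) = -2 - 58*h + 102*b)
z = -33308 (z = 2 - 33310 = -33308)
z - a(-12, 123) = -33308 - (-2 - 58*123 + 102*(-12)) = -33308 - (-2 - 7134 - 1224) = -33308 - 1*(-8360) = -33308 + 8360 = -24948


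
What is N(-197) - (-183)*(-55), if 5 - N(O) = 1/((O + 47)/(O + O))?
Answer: -754697/75 ≈ -10063.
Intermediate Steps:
N(O) = 5 - 2*O/(47 + O) (N(O) = 5 - 1/((O + 47)/(O + O)) = 5 - 1/((47 + O)/((2*O))) = 5 - 1/((47 + O)*(1/(2*O))) = 5 - 1/((47 + O)/(2*O)) = 5 - 2*O/(47 + O))
N(-197) - (-183)*(-55) = (235 + 3*(-197))/(47 - 197) - (-183)*(-55) = (235 - 591)/(-150) - 1*10065 = -1/150*(-356) - 10065 = 178/75 - 10065 = -754697/75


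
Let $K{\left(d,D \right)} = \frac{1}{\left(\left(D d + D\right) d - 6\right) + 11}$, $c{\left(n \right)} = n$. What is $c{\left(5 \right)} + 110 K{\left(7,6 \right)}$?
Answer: $\frac{165}{31} \approx 5.3226$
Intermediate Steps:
$K{\left(d,D \right)} = \frac{1}{5 + d \left(D + D d\right)}$ ($K{\left(d,D \right)} = \frac{1}{\left(\left(D + D d\right) d - 6\right) + 11} = \frac{1}{\left(d \left(D + D d\right) - 6\right) + 11} = \frac{1}{\left(-6 + d \left(D + D d\right)\right) + 11} = \frac{1}{5 + d \left(D + D d\right)}$)
$c{\left(5 \right)} + 110 K{\left(7,6 \right)} = 5 + \frac{110}{5 + 6 \cdot 7 + 6 \cdot 7^{2}} = 5 + \frac{110}{5 + 42 + 6 \cdot 49} = 5 + \frac{110}{5 + 42 + 294} = 5 + \frac{110}{341} = 5 + 110 \cdot \frac{1}{341} = 5 + \frac{10}{31} = \frac{165}{31}$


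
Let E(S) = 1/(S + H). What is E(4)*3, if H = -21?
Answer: -3/17 ≈ -0.17647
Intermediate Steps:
E(S) = 1/(-21 + S) (E(S) = 1/(S - 21) = 1/(-21 + S))
E(4)*3 = 3/(-21 + 4) = 3/(-17) = -1/17*3 = -3/17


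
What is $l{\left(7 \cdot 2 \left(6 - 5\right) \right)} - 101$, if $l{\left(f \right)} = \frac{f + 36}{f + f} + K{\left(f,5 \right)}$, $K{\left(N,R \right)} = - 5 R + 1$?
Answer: $- \frac{1725}{14} \approx -123.21$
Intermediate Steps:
$K{\left(N,R \right)} = 1 - 5 R$
$l{\left(f \right)} = -24 + \frac{36 + f}{2 f}$ ($l{\left(f \right)} = \frac{f + 36}{f + f} + \left(1 - 25\right) = \frac{36 + f}{2 f} + \left(1 - 25\right) = \left(36 + f\right) \frac{1}{2 f} - 24 = \frac{36 + f}{2 f} - 24 = -24 + \frac{36 + f}{2 f}$)
$l{\left(7 \cdot 2 \left(6 - 5\right) \right)} - 101 = \left(- \frac{47}{2} + \frac{18}{7 \cdot 2 \left(6 - 5\right)}\right) - 101 = \left(- \frac{47}{2} + \frac{18}{14 \left(6 - 5\right)}\right) - 101 = \left(- \frac{47}{2} + \frac{18}{14 \cdot 1}\right) - 101 = \left(- \frac{47}{2} + \frac{18}{14}\right) - 101 = \left(- \frac{47}{2} + 18 \cdot \frac{1}{14}\right) - 101 = \left(- \frac{47}{2} + \frac{9}{7}\right) - 101 = - \frac{311}{14} - 101 = - \frac{1725}{14}$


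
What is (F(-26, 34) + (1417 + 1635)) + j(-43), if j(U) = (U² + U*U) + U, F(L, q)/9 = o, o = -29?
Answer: 6446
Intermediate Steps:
F(L, q) = -261 (F(L, q) = 9*(-29) = -261)
j(U) = U + 2*U² (j(U) = (U² + U²) + U = 2*U² + U = U + 2*U²)
(F(-26, 34) + (1417 + 1635)) + j(-43) = (-261 + (1417 + 1635)) - 43*(1 + 2*(-43)) = (-261 + 3052) - 43*(1 - 86) = 2791 - 43*(-85) = 2791 + 3655 = 6446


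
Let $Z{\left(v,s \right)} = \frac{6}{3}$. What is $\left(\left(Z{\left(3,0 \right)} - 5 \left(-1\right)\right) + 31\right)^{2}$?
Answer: $1444$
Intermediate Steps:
$Z{\left(v,s \right)} = 2$ ($Z{\left(v,s \right)} = 6 \cdot \frac{1}{3} = 2$)
$\left(\left(Z{\left(3,0 \right)} - 5 \left(-1\right)\right) + 31\right)^{2} = \left(\left(2 - 5 \left(-1\right)\right) + 31\right)^{2} = \left(\left(2 - -5\right) + 31\right)^{2} = \left(\left(2 + 5\right) + 31\right)^{2} = \left(7 + 31\right)^{2} = 38^{2} = 1444$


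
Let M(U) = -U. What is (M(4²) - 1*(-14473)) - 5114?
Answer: 9343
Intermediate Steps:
(M(4²) - 1*(-14473)) - 5114 = (-1*4² - 1*(-14473)) - 5114 = (-1*16 + 14473) - 5114 = (-16 + 14473) - 5114 = 14457 - 5114 = 9343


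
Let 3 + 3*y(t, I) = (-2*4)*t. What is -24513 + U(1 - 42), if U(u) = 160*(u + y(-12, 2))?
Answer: -26113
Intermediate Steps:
y(t, I) = -1 - 8*t/3 (y(t, I) = -1 + ((-2*4)*t)/3 = -1 + (-8*t)/3 = -1 - 8*t/3)
U(u) = 4960 + 160*u (U(u) = 160*(u + (-1 - 8/3*(-12))) = 160*(u + (-1 + 32)) = 160*(u + 31) = 160*(31 + u) = 4960 + 160*u)
-24513 + U(1 - 42) = -24513 + (4960 + 160*(1 - 42)) = -24513 + (4960 + 160*(-41)) = -24513 + (4960 - 6560) = -24513 - 1600 = -26113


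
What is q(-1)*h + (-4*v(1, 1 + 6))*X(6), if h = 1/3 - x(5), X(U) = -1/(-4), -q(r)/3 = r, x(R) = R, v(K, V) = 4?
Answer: -18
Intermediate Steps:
q(r) = -3*r
X(U) = 1/4 (X(U) = -1*(-1/4) = 1/4)
h = -14/3 (h = 1/3 - 1*5 = 1/3 - 5 = -14/3 ≈ -4.6667)
q(-1)*h + (-4*v(1, 1 + 6))*X(6) = -3*(-1)*(-14/3) - 4*4*(1/4) = 3*(-14/3) - 16*1/4 = -14 - 4 = -18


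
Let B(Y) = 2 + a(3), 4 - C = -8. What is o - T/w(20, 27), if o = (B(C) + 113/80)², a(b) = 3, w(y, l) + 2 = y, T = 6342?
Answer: -5975293/19200 ≈ -311.21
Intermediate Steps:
w(y, l) = -2 + y
C = 12 (C = 4 - 1*(-8) = 4 + 8 = 12)
B(Y) = 5 (B(Y) = 2 + 3 = 5)
o = 263169/6400 (o = (5 + 113/80)² = (513/80)² = 263169/6400 ≈ 41.120)
o - T/w(20, 27) = 263169/6400 - 6342/(-2 + 20) = 263169/6400 - 6342/18 = 263169/6400 - 1*1057/3 = 263169/6400 - 1057/3 = -5975293/19200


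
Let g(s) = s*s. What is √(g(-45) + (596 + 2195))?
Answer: 4*√301 ≈ 69.397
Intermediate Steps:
g(s) = s²
√(g(-45) + (596 + 2195)) = √((-45)² + (596 + 2195)) = √(2025 + 2791) = √4816 = 4*√301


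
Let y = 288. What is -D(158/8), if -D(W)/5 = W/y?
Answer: 395/1152 ≈ 0.34288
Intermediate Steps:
D(W) = -5*W/288
-D(158/8) = -(-5)*158/8/288 = -(-5)*158*(⅛)/288 = -(-5)*79/(288*4) = -1*(-395/1152) = 395/1152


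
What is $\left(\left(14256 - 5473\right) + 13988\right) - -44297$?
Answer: $67068$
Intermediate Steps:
$\left(\left(14256 - 5473\right) + 13988\right) - -44297 = \left(8783 + 13988\right) + 44297 = 22771 + 44297 = 67068$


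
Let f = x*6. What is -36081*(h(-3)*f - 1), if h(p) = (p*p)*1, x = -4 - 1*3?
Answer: 13674699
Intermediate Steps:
x = -7 (x = -4 - 3 = -7)
h(p) = p**2 (h(p) = p**2*1 = p**2)
f = -42 (f = -7*6 = -42)
-36081*(h(-3)*f - 1) = -36081*((-3)**2*(-42) - 1) = -36081*(9*(-42) - 1) = -36081*(-378 - 1) = -36081*(-379) = 13674699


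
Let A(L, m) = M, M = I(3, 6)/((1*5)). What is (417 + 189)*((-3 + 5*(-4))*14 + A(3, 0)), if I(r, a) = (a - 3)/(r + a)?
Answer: -975458/5 ≈ -1.9509e+5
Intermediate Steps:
I(r, a) = (-3 + a)/(a + r)
M = 1/15 (M = ((-3 + 6)/(6 + 3))/((1*5)) = (3/9)/5 = ((⅑)*3)*(⅕) = (⅓)*(⅕) = 1/15 ≈ 0.066667)
A(L, m) = 1/15
(417 + 189)*((-3 + 5*(-4))*14 + A(3, 0)) = (417 + 189)*((-3 + 5*(-4))*14 + 1/15) = 606*((-3 - 20)*14 + 1/15) = 606*(-23*14 + 1/15) = 606*(-322 + 1/15) = 606*(-4829/15) = -975458/5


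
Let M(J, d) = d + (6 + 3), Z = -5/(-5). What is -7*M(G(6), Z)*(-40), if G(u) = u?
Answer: 2800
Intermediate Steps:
Z = 1 (Z = -5*(-⅕) = 1)
M(J, d) = 9 + d (M(J, d) = d + 9 = 9 + d)
-7*M(G(6), Z)*(-40) = -7*(9 + 1)*(-40) = -7*10*(-40) = -70*(-40) = -1*(-2800) = 2800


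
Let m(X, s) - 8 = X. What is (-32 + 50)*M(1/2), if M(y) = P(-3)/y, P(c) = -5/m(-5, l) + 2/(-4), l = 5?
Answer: -78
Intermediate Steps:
m(X, s) = 8 + X
P(c) = -13/6 (P(c) = -5/(8 - 5) + 2/(-4) = -5/3 + 2*(-1/4) = -5*1/3 - 1/2 = -5/3 - 1/2 = -13/6)
M(y) = -13/(6*y)
(-32 + 50)*M(1/2) = (-32 + 50)*(-13/(6*(1/2))) = 18*(-13/(6*1/2)) = 18*(-13/6*2) = 18*(-13/3) = -78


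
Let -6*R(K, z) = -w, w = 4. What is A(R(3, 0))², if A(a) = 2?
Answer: 4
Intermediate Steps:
R(K, z) = ⅔ (R(K, z) = -(-1)*4/6 = -⅙*(-4) = ⅔)
A(R(3, 0))² = 2² = 4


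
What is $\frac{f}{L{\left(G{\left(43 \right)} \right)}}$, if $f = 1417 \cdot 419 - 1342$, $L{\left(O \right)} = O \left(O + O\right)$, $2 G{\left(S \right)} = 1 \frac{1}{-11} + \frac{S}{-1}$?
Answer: $\frac{71678101}{112338} \approx 638.06$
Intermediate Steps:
$G{\left(S \right)} = - \frac{1}{22} - \frac{S}{2}$ ($G{\left(S \right)} = \frac{1 \frac{1}{-11} + \frac{S}{-1}}{2} = \frac{1 \left(- \frac{1}{11}\right) + S \left(-1\right)}{2} = \frac{- \frac{1}{11} - S}{2} = - \frac{1}{22} - \frac{S}{2}$)
$L{\left(O \right)} = 2 O^{2}$ ($L{\left(O \right)} = O 2 O = 2 O^{2}$)
$f = 592381$ ($f = 593723 - 1342 = 592381$)
$\frac{f}{L{\left(G{\left(43 \right)} \right)}} = \frac{592381}{2 \left(- \frac{1}{22} - \frac{43}{2}\right)^{2}} = \frac{592381}{2 \left(- \frac{237}{11}\right)^{2}} = \frac{592381}{2 \cdot \frac{56169}{121}} = \frac{592381}{\frac{112338}{121}} = 592381 \cdot \frac{121}{112338} = \frac{71678101}{112338}$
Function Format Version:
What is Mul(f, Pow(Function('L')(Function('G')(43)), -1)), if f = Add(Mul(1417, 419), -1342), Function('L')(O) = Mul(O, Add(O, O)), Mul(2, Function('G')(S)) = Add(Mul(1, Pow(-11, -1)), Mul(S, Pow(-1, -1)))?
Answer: Rational(71678101, 112338) ≈ 638.06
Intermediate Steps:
Function('G')(S) = Add(Rational(-1, 22), Mul(Rational(-1, 2), S)) (Function('G')(S) = Mul(Rational(1, 2), Add(Mul(1, Pow(-11, -1)), Mul(S, Pow(-1, -1)))) = Mul(Rational(1, 2), Add(Mul(1, Rational(-1, 11)), Mul(S, -1))) = Mul(Rational(1, 2), Add(Rational(-1, 11), Mul(-1, S))) = Add(Rational(-1, 22), Mul(Rational(-1, 2), S)))
Function('L')(O) = Mul(2, Pow(O, 2)) (Function('L')(O) = Mul(O, Mul(2, O)) = Mul(2, Pow(O, 2)))
f = 592381 (f = Add(593723, -1342) = 592381)
Mul(f, Pow(Function('L')(Function('G')(43)), -1)) = Mul(592381, Pow(Mul(2, Pow(Add(Rational(-1, 22), Mul(Rational(-1, 2), 43)), 2)), -1)) = Mul(592381, Pow(Mul(2, Pow(Add(Rational(-1, 22), Rational(-43, 2)), 2)), -1)) = Mul(592381, Pow(Mul(2, Pow(Rational(-237, 11), 2)), -1)) = Mul(592381, Pow(Mul(2, Rational(56169, 121)), -1)) = Mul(592381, Pow(Rational(112338, 121), -1)) = Mul(592381, Rational(121, 112338)) = Rational(71678101, 112338)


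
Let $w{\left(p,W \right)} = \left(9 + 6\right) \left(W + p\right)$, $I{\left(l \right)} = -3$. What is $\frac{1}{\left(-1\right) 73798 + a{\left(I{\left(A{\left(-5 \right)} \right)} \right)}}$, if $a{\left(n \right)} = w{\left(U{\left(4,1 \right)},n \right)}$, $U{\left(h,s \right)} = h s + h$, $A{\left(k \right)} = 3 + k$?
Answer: $- \frac{1}{73723} \approx -1.3564 \cdot 10^{-5}$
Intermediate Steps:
$U{\left(h,s \right)} = h + h s$
$w{\left(p,W \right)} = 15 W + 15 p$ ($w{\left(p,W \right)} = 15 \left(W + p\right) = 15 W + 15 p$)
$a{\left(n \right)} = 120 + 15 n$ ($a{\left(n \right)} = 15 n + 15 \cdot 4 \left(1 + 1\right) = 15 n + 15 \cdot 4 \cdot 2 = 15 n + 15 \cdot 8 = 15 n + 120 = 120 + 15 n$)
$\frac{1}{\left(-1\right) 73798 + a{\left(I{\left(A{\left(-5 \right)} \right)} \right)}} = \frac{1}{\left(-1\right) 73798 + \left(120 + 15 \left(-3\right)\right)} = \frac{1}{-73798 + \left(120 - 45\right)} = \frac{1}{-73798 + 75} = \frac{1}{-73723} = - \frac{1}{73723}$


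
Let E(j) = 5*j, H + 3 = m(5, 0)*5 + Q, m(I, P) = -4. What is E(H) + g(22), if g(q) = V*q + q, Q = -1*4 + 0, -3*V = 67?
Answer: -1813/3 ≈ -604.33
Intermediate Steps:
V = -67/3 (V = -⅓*67 = -67/3 ≈ -22.333)
Q = -4 (Q = -4 + 0 = -4)
g(q) = -64*q/3 (g(q) = -67*q/3 + q = -64*q/3)
H = -27 (H = -3 + (-4*5 - 4) = -3 + (-20 - 4) = -3 - 24 = -27)
E(H) + g(22) = 5*(-27) - 64/3*22 = -135 - 1408/3 = -1813/3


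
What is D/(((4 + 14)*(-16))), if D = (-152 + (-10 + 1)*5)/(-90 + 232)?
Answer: 197/40896 ≈ 0.0048171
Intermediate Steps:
D = -197/142 (D = (-152 - 9*5)/142 = (-152 - 45)*(1/142) = -197*1/142 = -197/142 ≈ -1.3873)
D/(((4 + 14)*(-16))) = -197*(-1/(16*(4 + 14)))/142 = -197/(142*(18*(-16))) = -197/142/(-288) = -197/142*(-1/288) = 197/40896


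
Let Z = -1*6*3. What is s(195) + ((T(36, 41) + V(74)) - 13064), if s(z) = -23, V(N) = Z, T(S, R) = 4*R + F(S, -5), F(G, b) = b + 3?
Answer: -12943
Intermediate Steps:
F(G, b) = 3 + b
T(S, R) = -2 + 4*R (T(S, R) = 4*R + (3 - 5) = 4*R - 2 = -2 + 4*R)
Z = -18 (Z = -6*3 = -18)
V(N) = -18
s(195) + ((T(36, 41) + V(74)) - 13064) = -23 + (((-2 + 4*41) - 18) - 13064) = -23 + (((-2 + 164) - 18) - 13064) = -23 + ((162 - 18) - 13064) = -23 + (144 - 13064) = -23 - 12920 = -12943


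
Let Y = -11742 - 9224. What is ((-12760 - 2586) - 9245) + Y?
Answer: -45557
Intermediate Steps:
Y = -20966
((-12760 - 2586) - 9245) + Y = ((-12760 - 2586) - 9245) - 20966 = (-15346 - 9245) - 20966 = -24591 - 20966 = -45557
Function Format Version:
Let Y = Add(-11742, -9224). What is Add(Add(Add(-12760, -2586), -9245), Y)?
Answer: -45557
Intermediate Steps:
Y = -20966
Add(Add(Add(-12760, -2586), -9245), Y) = Add(Add(Add(-12760, -2586), -9245), -20966) = Add(Add(-15346, -9245), -20966) = Add(-24591, -20966) = -45557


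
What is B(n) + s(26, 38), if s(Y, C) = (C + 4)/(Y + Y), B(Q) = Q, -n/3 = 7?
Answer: -525/26 ≈ -20.192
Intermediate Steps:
n = -21 (n = -3*7 = -21)
s(Y, C) = (4 + C)/(2*Y) (s(Y, C) = (4 + C)/((2*Y)) = (4 + C)*(1/(2*Y)) = (4 + C)/(2*Y))
B(n) + s(26, 38) = -21 + (½)*(4 + 38)/26 = -21 + (½)*(1/26)*42 = -21 + 21/26 = -525/26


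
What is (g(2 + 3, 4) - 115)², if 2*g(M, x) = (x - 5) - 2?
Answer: 54289/4 ≈ 13572.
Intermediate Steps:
g(M, x) = -7/2 + x/2 (g(M, x) = ((x - 5) - 2)/2 = ((-5 + x) - 2)/2 = (-7 + x)/2 = -7/2 + x/2)
(g(2 + 3, 4) - 115)² = ((-7/2 + (½)*4) - 115)² = ((-7/2 + 2) - 115)² = (-3/2 - 115)² = (-233/2)² = 54289/4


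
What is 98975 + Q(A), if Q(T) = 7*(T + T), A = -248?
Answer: 95503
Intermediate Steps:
Q(T) = 14*T (Q(T) = 7*(2*T) = 14*T)
98975 + Q(A) = 98975 + 14*(-248) = 98975 - 3472 = 95503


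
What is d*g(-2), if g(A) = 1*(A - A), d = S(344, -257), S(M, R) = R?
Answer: 0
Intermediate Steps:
d = -257
g(A) = 0 (g(A) = 1*0 = 0)
d*g(-2) = -257*0 = 0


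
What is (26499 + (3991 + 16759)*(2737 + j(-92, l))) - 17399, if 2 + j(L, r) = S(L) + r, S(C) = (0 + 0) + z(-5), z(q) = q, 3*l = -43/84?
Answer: 7138285475/126 ≈ 5.6653e+7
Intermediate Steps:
l = -43/252 (l = (-43/84)/3 = (-43*1/84)/3 = (⅓)*(-43/84) = -43/252 ≈ -0.17063)
S(C) = -5 (S(C) = (0 + 0) - 5 = 0 - 5 = -5)
j(L, r) = -7 + r (j(L, r) = -2 + (-5 + r) = -7 + r)
(26499 + (3991 + 16759)*(2737 + j(-92, l))) - 17399 = (26499 + (3991 + 16759)*(2737 + (-7 - 43/252))) - 17399 = (26499 + 20750*(2737 - 1807/252)) - 17399 = (26499 + 20750*(687917/252)) - 17399 = (26499 + 7137138875/126) - 17399 = 7140477749/126 - 17399 = 7138285475/126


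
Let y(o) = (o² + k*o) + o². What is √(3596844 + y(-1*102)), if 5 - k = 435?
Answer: 2*√915378 ≈ 1913.5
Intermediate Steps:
k = -430 (k = 5 - 1*435 = 5 - 435 = -430)
y(o) = -430*o + 2*o² (y(o) = (o² - 430*o) + o² = -430*o + 2*o²)
√(3596844 + y(-1*102)) = √(3596844 + 2*(-1*102)*(-215 - 1*102)) = √(3596844 + 2*(-102)*(-215 - 102)) = √(3596844 + 2*(-102)*(-317)) = √(3596844 + 64668) = √3661512 = 2*√915378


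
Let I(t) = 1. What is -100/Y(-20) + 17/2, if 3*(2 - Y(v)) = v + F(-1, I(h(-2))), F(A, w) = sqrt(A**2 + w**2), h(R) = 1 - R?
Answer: -2071/674 - 150*sqrt(2)/337 ≈ -3.7022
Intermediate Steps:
Y(v) = 2 - v/3 - sqrt(2)/3 (Y(v) = 2 - (v + sqrt((-1)**2 + 1**2))/3 = 2 - (v + sqrt(1 + 1))/3 = 2 - (v + sqrt(2))/3 = 2 + (-v/3 - sqrt(2)/3) = 2 - v/3 - sqrt(2)/3)
-100/Y(-20) + 17/2 = -100/(2 - 1/3*(-20) - sqrt(2)/3) + 17/2 = -100/(2 + 20/3 - sqrt(2)/3) + 17*(1/2) = -100/(26/3 - sqrt(2)/3) + 17/2 = 17/2 - 100/(26/3 - sqrt(2)/3)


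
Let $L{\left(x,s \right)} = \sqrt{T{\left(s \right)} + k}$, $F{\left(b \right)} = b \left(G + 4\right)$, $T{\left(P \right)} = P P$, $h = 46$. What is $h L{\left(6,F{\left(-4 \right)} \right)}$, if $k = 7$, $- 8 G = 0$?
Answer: $46 \sqrt{263} \approx 745.99$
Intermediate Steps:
$G = 0$ ($G = \left(- \frac{1}{8}\right) 0 = 0$)
$T{\left(P \right)} = P^{2}$
$F{\left(b \right)} = 4 b$ ($F{\left(b \right)} = b \left(0 + 4\right) = b 4 = 4 b$)
$L{\left(x,s \right)} = \sqrt{7 + s^{2}}$ ($L{\left(x,s \right)} = \sqrt{s^{2} + 7} = \sqrt{7 + s^{2}}$)
$h L{\left(6,F{\left(-4 \right)} \right)} = 46 \sqrt{7 + \left(4 \left(-4\right)\right)^{2}} = 46 \sqrt{7 + \left(-16\right)^{2}} = 46 \sqrt{7 + 256} = 46 \sqrt{263}$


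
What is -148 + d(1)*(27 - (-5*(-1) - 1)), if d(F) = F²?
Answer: -125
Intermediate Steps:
-148 + d(1)*(27 - (-5*(-1) - 1)) = -148 + 1²*(27 - (-5*(-1) - 1)) = -148 + 1*(27 - (5 - 1)) = -148 + 1*(27 - 1*4) = -148 + 1*(27 - 4) = -148 + 1*23 = -148 + 23 = -125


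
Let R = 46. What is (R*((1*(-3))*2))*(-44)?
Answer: 12144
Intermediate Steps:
(R*((1*(-3))*2))*(-44) = (46*((1*(-3))*2))*(-44) = (46*(-3*2))*(-44) = (46*(-6))*(-44) = -276*(-44) = 12144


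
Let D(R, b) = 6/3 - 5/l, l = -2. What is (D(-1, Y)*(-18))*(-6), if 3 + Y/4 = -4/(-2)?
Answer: 486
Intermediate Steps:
Y = -4 (Y = -12 + 4*(-4/(-2)) = -12 + 4*(-4*(-½)) = -12 + 4*2 = -12 + 8 = -4)
D(R, b) = 9/2 (D(R, b) = 6/3 - 5/(-2) = 6*(⅓) - 5*(-½) = 2 + 5/2 = 9/2)
(D(-1, Y)*(-18))*(-6) = ((9/2)*(-18))*(-6) = -81*(-6) = 486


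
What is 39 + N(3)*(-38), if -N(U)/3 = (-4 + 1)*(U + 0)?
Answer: -987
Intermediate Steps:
N(U) = 9*U (N(U) = -3*(-4 + 1)*(U + 0) = -(-9)*U = 9*U)
39 + N(3)*(-38) = 39 + (9*3)*(-38) = 39 + 27*(-38) = 39 - 1026 = -987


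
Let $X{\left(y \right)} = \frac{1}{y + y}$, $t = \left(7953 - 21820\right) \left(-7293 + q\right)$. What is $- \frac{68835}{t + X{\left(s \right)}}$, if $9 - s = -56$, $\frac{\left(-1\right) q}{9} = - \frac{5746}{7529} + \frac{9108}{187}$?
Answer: $- \frac{1145351760150}{1782303176908483} \approx -0.00064262$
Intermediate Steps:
$q = - \frac{55226970}{127993}$ ($q = - 9 \left(- \frac{5746}{7529} + \frac{9108}{187}\right) = - 9 \left(\left(-5746\right) \frac{1}{7529} + 9108 \cdot \frac{1}{187}\right) = - 9 \left(- \frac{5746}{7529} + \frac{828}{17}\right) = \left(-9\right) \frac{6136330}{127993} = - \frac{55226970}{127993} \approx -431.48$)
$t = \frac{13710024436773}{127993}$ ($t = \left(7953 - 21820\right) \left(-7293 - \frac{55226970}{127993}\right) = \left(-13867\right) \left(- \frac{988679919}{127993}\right) = \frac{13710024436773}{127993} \approx 1.0712 \cdot 10^{8}$)
$s = 65$ ($s = 9 - -56 = 9 + 56 = 65$)
$X{\left(y \right)} = \frac{1}{2 y}$
$- \frac{68835}{t + X{\left(s \right)}} = - \frac{68835}{\frac{13710024436773}{127993} + \frac{1}{2 \cdot 65}} = - \frac{68835}{\frac{13710024436773}{127993} + \frac{1}{2} \cdot \frac{1}{65}} = - \frac{68835}{\frac{13710024436773}{127993} + \frac{1}{130}} = - \frac{68835}{\frac{1782303176908483}{16639090}} = \left(-68835\right) \frac{16639090}{1782303176908483} = - \frac{1145351760150}{1782303176908483}$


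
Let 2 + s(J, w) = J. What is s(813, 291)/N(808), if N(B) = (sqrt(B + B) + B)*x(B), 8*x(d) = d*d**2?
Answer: 811/53147046784 - 811*sqrt(101)/10735703450368 ≈ 1.4500e-8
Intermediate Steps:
x(d) = d**3/8 (x(d) = (d*d**2)/8 = d**3/8)
s(J, w) = -2 + J
N(B) = B**3*(B + sqrt(2)*sqrt(B))/8 (N(B) = (sqrt(B + B) + B)*(B**3/8) = (sqrt(2*B) + B)*(B**3/8) = (sqrt(2)*sqrt(B) + B)*(B**3/8) = (B + sqrt(2)*sqrt(B))*(B**3/8) = B**3*(B + sqrt(2)*sqrt(B))/8)
s(813, 291)/N(808) = (-2 + 813)/((1/8)*808**4 + sqrt(2)*808**(7/2)/8) = 811/((1/8)*426231402496 + sqrt(2)*(1055028224*sqrt(202))/8) = 811/(53278925312 + 263757056*sqrt(101))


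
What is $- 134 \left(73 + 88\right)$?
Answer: $-21574$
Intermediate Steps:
$- 134 \left(73 + 88\right) = \left(-134\right) 161 = -21574$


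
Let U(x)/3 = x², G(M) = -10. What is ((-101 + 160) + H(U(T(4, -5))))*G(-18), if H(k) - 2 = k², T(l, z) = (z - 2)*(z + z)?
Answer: -2160900610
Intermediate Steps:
T(l, z) = 2*z*(-2 + z) (T(l, z) = (-2 + z)*(2*z) = 2*z*(-2 + z))
U(x) = 3*x²
H(k) = 2 + k²
((-101 + 160) + H(U(T(4, -5))))*G(-18) = ((-101 + 160) + (2 + (3*(2*(-5)*(-2 - 5))²)²))*(-10) = (59 + (2 + (3*(2*(-5)*(-7))²)²))*(-10) = (59 + (2 + (3*70²)²))*(-10) = (59 + (2 + (3*4900)²))*(-10) = (59 + (2 + 14700²))*(-10) = (59 + (2 + 216090000))*(-10) = (59 + 216090002)*(-10) = 216090061*(-10) = -2160900610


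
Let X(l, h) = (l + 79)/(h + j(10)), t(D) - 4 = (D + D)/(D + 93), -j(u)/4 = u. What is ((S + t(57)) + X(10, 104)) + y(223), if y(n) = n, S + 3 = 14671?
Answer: 23835441/1600 ≈ 14897.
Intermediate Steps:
S = 14668 (S = -3 + 14671 = 14668)
j(u) = -4*u
t(D) = 4 + 2*D/(93 + D) (t(D) = 4 + (D + D)/(D + 93) = 4 + (2*D)/(93 + D) = 4 + 2*D/(93 + D))
X(l, h) = (79 + l)/(-40 + h) (X(l, h) = (l + 79)/(h - 4*10) = (79 + l)/(h - 40) = (79 + l)/(-40 + h))
((S + t(57)) + X(10, 104)) + y(223) = ((14668 + 6*(62 + 57)/(93 + 57)) + (79 + 10)/(-40 + 104)) + 223 = ((14668 + 6*119/150) + 89/64) + 223 = ((14668 + 6*(1/150)*119) + (1/64)*89) + 223 = ((14668 + 119/25) + 89/64) + 223 = (366819/25 + 89/64) + 223 = 23478641/1600 + 223 = 23835441/1600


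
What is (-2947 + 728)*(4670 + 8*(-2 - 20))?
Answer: -9972186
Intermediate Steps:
(-2947 + 728)*(4670 + 8*(-2 - 20)) = -2219*(4670 + 8*(-22)) = -2219*(4670 - 176) = -2219*4494 = -9972186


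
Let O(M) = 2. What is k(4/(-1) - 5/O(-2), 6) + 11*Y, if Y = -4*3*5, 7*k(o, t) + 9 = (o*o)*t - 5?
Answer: -8761/14 ≈ -625.79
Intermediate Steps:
k(o, t) = -2 + t*o²/7 (k(o, t) = -9/7 + ((o*o)*t - 5)/7 = -9/7 + (o²*t - 5)/7 = -9/7 + (t*o² - 5)/7 = -9/7 + (-5 + t*o²)/7 = -9/7 + (-5/7 + t*o²/7) = -2 + t*o²/7)
Y = -60 (Y = -12*5 = -60)
k(4/(-1) - 5/O(-2), 6) + 11*Y = (-2 + (⅐)*6*(4/(-1) - 5/2)²) + 11*(-60) = (-2 + (⅐)*6*(4*(-1) - 5*½)²) - 660 = (-2 + (⅐)*6*(-4 - 5/2)²) - 660 = (-2 + (⅐)*6*(-13/2)²) - 660 = (-2 + (⅐)*6*(169/4)) - 660 = (-2 + 507/14) - 660 = 479/14 - 660 = -8761/14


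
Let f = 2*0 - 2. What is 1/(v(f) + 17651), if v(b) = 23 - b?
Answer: 1/17676 ≈ 5.6574e-5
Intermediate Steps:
f = -2 (f = 0 - 2 = -2)
1/(v(f) + 17651) = 1/((23 - 1*(-2)) + 17651) = 1/((23 + 2) + 17651) = 1/(25 + 17651) = 1/17676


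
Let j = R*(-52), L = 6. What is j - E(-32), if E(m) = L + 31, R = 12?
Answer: -661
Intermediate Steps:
E(m) = 37 (E(m) = 6 + 31 = 37)
j = -624 (j = 12*(-52) = -624)
j - E(-32) = -624 - 1*37 = -624 - 37 = -661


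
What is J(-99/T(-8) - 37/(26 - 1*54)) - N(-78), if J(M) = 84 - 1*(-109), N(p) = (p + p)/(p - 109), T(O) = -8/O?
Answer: 35935/187 ≈ 192.17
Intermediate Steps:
N(p) = 2*p/(-109 + p) (N(p) = (2*p)/(-109 + p) = 2*p/(-109 + p))
J(M) = 193 (J(M) = 84 + 109 = 193)
J(-99/T(-8) - 37/(26 - 1*54)) - N(-78) = 193 - 2*(-78)/(-109 - 78) = 193 - 2*(-78)/(-187) = 193 - 2*(-78)*(-1)/187 = 193 - 1*156/187 = 193 - 156/187 = 35935/187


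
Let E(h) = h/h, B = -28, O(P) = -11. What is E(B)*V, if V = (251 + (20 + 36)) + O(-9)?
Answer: 296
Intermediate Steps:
E(h) = 1
V = 296 (V = (251 + (20 + 36)) - 11 = (251 + 56) - 11 = 307 - 11 = 296)
E(B)*V = 1*296 = 296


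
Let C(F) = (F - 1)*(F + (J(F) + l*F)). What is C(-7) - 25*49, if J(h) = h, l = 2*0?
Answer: -1113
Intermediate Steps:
l = 0
C(F) = 2*F*(-1 + F) (C(F) = (F - 1)*(F + (F + 0*F)) = (-1 + F)*(F + (F + 0)) = (-1 + F)*(F + F) = (-1 + F)*(2*F) = 2*F*(-1 + F))
C(-7) - 25*49 = 2*(-7)*(-1 - 7) - 25*49 = 2*(-7)*(-8) - 1225 = 112 - 1225 = -1113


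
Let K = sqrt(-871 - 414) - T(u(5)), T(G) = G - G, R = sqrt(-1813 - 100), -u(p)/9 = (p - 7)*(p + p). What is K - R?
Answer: I*(sqrt(1285) - sqrt(1913)) ≈ -7.891*I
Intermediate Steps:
u(p) = -18*p*(-7 + p) (u(p) = -9*(p - 7)*(p + p) = -9*(-7 + p)*2*p = -18*p*(-7 + p))
R = I*sqrt(1913) (R = sqrt(-1913) = I*sqrt(1913) ≈ 43.738*I)
T(G) = 0
K = I*sqrt(1285) (K = sqrt(-871 - 414) - 1*0 = sqrt(-1285) + 0 = I*sqrt(1285) + 0 = I*sqrt(1285) ≈ 35.847*I)
K - R = I*sqrt(1285) - I*sqrt(1913)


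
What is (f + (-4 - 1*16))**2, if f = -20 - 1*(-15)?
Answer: 625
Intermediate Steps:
f = -5 (f = -20 + 15 = -5)
(f + (-4 - 1*16))**2 = (-5 + (-4 - 1*16))**2 = (-5 + (-4 - 16))**2 = (-5 - 20)**2 = (-25)**2 = 625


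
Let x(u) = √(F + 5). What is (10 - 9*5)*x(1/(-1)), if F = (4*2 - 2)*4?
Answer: -35*√29 ≈ -188.48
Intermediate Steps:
F = 24 (F = (8 - 2)*4 = 6*4 = 24)
x(u) = √29 (x(u) = √(24 + 5) = √29)
(10 - 9*5)*x(1/(-1)) = (10 - 9*5)*√29 = (10 - 45)*√29 = -35*√29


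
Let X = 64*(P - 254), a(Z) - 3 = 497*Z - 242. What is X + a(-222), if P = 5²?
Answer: -125229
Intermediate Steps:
P = 25
a(Z) = -239 + 497*Z (a(Z) = 3 + (497*Z - 242) = 3 + (-242 + 497*Z) = -239 + 497*Z)
X = -14656 (X = 64*(25 - 254) = 64*(-229) = -14656)
X + a(-222) = -14656 + (-239 + 497*(-222)) = -14656 + (-239 - 110334) = -14656 - 110573 = -125229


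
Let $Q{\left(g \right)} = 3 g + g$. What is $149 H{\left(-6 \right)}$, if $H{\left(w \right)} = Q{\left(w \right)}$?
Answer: $-3576$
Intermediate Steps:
$Q{\left(g \right)} = 4 g$
$H{\left(w \right)} = 4 w$
$149 H{\left(-6 \right)} = 149 \cdot 4 \left(-6\right) = 149 \left(-24\right) = -3576$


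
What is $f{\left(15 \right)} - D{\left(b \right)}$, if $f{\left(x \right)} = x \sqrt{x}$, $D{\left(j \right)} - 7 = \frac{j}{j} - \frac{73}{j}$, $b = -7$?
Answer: $- \frac{129}{7} + 15 \sqrt{15} \approx 39.666$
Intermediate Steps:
$D{\left(j \right)} = 8 - \frac{73}{j}$ ($D{\left(j \right)} = 7 - \left(\frac{73}{j} - \frac{j}{j}\right) = 7 + \left(1 - \frac{73}{j}\right) = 8 - \frac{73}{j}$)
$f{\left(x \right)} = x^{\frac{3}{2}}$
$f{\left(15 \right)} - D{\left(b \right)} = 15^{\frac{3}{2}} - \left(8 - \frac{73}{-7}\right) = 15 \sqrt{15} - \left(8 - - \frac{73}{7}\right) = 15 \sqrt{15} - \left(8 + \frac{73}{7}\right) = 15 \sqrt{15} - \frac{129}{7} = - \frac{129}{7} + 15 \sqrt{15}$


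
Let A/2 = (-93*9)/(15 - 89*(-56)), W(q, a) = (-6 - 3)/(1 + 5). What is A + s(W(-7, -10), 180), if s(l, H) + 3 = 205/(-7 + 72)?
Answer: -11764/64987 ≈ -0.18102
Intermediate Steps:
W(q, a) = -3/2 (W(q, a) = -9/6 = -9*1/6 = -3/2)
A = -1674/4999 (A = 2*((-93*9)/(15 - 89*(-56))) = 2*(-837/(15 + 4984)) = 2*(-837/4999) = -1674/4999 ≈ -0.33487)
s(l, H) = 2/13 (s(l, H) = -3 + 205/(-7 + 72) = -3 + 205/65 = -3 + 205*(1/65) = -3 + 41/13 = 2/13)
A + s(W(-7, -10), 180) = -1674/4999 + 2/13 = -11764/64987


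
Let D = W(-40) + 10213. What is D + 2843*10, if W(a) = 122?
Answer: 38765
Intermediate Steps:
D = 10335 (D = 122 + 10213 = 10335)
D + 2843*10 = 10335 + 2843*10 = 10335 + 28430 = 38765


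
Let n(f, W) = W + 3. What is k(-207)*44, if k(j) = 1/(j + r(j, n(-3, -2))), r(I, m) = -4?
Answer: -44/211 ≈ -0.20853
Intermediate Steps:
n(f, W) = 3 + W
k(j) = 1/(-4 + j) (k(j) = 1/(j - 4) = 1/(-4 + j))
k(-207)*44 = 44/(-4 - 207) = 44/(-211) = -1/211*44 = -44/211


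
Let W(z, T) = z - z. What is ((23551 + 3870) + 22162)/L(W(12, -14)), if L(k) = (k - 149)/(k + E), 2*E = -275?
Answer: 13635325/298 ≈ 45756.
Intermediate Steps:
W(z, T) = 0
E = -275/2 (E = (½)*(-275) = -275/2 ≈ -137.50)
L(k) = (-149 + k)/(-275/2 + k) (L(k) = (k - 149)/(k - 275/2) = (-149 + k)/(-275/2 + k))
((23551 + 3870) + 22162)/L(W(12, -14)) = ((23551 + 3870) + 22162)/((2*(-149 + 0)/(-275 + 2*0))) = (27421 + 22162)/((2*(-149)/(-275 + 0))) = 49583/((2*(-149)/(-275))) = 49583/((2*(-1/275)*(-149))) = 49583/(298/275) = 49583*(275/298) = 13635325/298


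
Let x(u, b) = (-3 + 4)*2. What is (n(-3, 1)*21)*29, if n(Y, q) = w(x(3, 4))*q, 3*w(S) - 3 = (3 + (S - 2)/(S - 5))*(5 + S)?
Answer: 4872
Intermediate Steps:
x(u, b) = 2 (x(u, b) = 1*2 = 2)
w(S) = 1 + (3 + (-2 + S)/(-5 + S))*(5 + S)/3 (w(S) = 1 + ((3 + (S - 2)/(S - 5))*(5 + S))/3 = 1 + ((3 + (-2 + S)/(-5 + S))*(5 + S))/3 = 1 + (3 + (-2 + S)/(-5 + S))*(5 + S)/3)
n(Y, q) = 8*q (n(Y, q) = (2*(-50 + 2*2² + 3*2)/(3*(-5 + 2)))*q = ((⅔)*(-50 + 2*4 + 6)/(-3))*q = ((⅔)*(-⅓)*(-50 + 8 + 6))*q = ((⅔)*(-⅓)*(-36))*q = 8*q)
(n(-3, 1)*21)*29 = ((8*1)*21)*29 = (8*21)*29 = 168*29 = 4872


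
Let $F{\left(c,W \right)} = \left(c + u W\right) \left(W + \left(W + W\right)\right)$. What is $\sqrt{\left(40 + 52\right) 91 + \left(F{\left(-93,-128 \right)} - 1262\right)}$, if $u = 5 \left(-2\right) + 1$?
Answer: $21 i \sqrt{906} \approx 632.1 i$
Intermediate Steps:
$u = -9$ ($u = -10 + 1 = -9$)
$F{\left(c,W \right)} = 3 W \left(c - 9 W\right)$ ($F{\left(c,W \right)} = \left(c - 9 W\right) \left(W + \left(W + W\right)\right) = \left(c - 9 W\right) \left(W + 2 W\right) = \left(c - 9 W\right) 3 W = 3 W \left(c - 9 W\right)$)
$\sqrt{\left(40 + 52\right) 91 + \left(F{\left(-93,-128 \right)} - 1262\right)} = \sqrt{\left(40 + 52\right) 91 + \left(3 \left(-128\right) \left(-93 - -1152\right) - 1262\right)} = \sqrt{92 \cdot 91 + \left(3 \left(-128\right) \left(-93 + 1152\right) - 1262\right)} = \sqrt{8372 + \left(3 \left(-128\right) 1059 - 1262\right)} = \sqrt{8372 - 407918} = \sqrt{-399546} = 21 i \sqrt{906}$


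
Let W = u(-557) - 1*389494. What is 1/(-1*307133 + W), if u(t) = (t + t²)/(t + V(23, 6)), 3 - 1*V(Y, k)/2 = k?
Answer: -563/392510693 ≈ -1.4344e-6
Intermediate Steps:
V(Y, k) = 6 - 2*k
u(t) = (t + t²)/(-6 + t) (u(t) = (t + t²)/(t + (6 - 2*6)) = (t + t²)/(t + (6 - 12)) = (t + t²)/(t - 6) = (t + t²)/(-6 + t))
W = -219594814/563 (W = -557*(1 - 557)/(-6 - 557) - 1*389494 = -557*(-556)/(-563) - 389494 = -557*(-1/563)*(-556) - 389494 = -309692/563 - 389494 = -219594814/563 ≈ -3.9004e+5)
1/(-1*307133 + W) = 1/(-1*307133 - 219594814/563) = 1/(-307133 - 219594814/563) = 1/(-392510693/563) = -563/392510693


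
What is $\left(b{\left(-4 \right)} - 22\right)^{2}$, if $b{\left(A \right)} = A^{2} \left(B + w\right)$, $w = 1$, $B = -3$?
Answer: $2916$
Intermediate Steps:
$b{\left(A \right)} = - 2 A^{2}$ ($b{\left(A \right)} = A^{2} \left(-3 + 1\right) = A^{2} \left(-2\right) = - 2 A^{2}$)
$\left(b{\left(-4 \right)} - 22\right)^{2} = \left(- 2 \left(-4\right)^{2} - 22\right)^{2} = \left(\left(-2\right) 16 - 22\right)^{2} = \left(-32 - 22\right)^{2} = \left(-54\right)^{2} = 2916$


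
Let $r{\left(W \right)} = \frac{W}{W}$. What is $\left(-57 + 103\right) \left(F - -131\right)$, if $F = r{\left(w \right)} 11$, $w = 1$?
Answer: $6532$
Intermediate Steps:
$r{\left(W \right)} = 1$
$F = 11$ ($F = 1 \cdot 11 = 11$)
$\left(-57 + 103\right) \left(F - -131\right) = \left(-57 + 103\right) \left(11 - -131\right) = 46 \left(11 + \left(-70 + 201\right)\right) = 46 \left(11 + 131\right) = 46 \cdot 142 = 6532$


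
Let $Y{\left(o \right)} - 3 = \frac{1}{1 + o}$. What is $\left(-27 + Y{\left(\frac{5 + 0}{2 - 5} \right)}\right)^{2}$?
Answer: $\frac{2601}{4} \approx 650.25$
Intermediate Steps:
$Y{\left(o \right)} = 3 + \frac{1}{1 + o}$
$\left(-27 + Y{\left(\frac{5 + 0}{2 - 5} \right)}\right)^{2} = \left(-27 + \frac{4 + 3 \frac{5 + 0}{2 - 5}}{1 + \frac{5 + 0}{2 - 5}}\right)^{2} = \left(-27 + \frac{4 + 3 \frac{5}{-3}}{1 + \frac{5}{-3}}\right)^{2} = \left(-27 + \frac{4 + 3 \cdot 5 \left(- \frac{1}{3}\right)}{1 + 5 \left(- \frac{1}{3}\right)}\right)^{2} = \left(-27 + \frac{4 + 3 \left(- \frac{5}{3}\right)}{1 - \frac{5}{3}}\right)^{2} = \left(-27 + \frac{4 - 5}{- \frac{2}{3}}\right)^{2} = \left(-27 - - \frac{3}{2}\right)^{2} = \left(-27 + \frac{3}{2}\right)^{2} = \left(- \frac{51}{2}\right)^{2} = \frac{2601}{4}$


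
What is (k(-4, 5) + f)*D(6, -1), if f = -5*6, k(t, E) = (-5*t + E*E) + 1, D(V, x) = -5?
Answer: -80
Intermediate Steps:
k(t, E) = 1 + E**2 - 5*t (k(t, E) = (-5*t + E**2) + 1 = (E**2 - 5*t) + 1 = 1 + E**2 - 5*t)
f = -30
(k(-4, 5) + f)*D(6, -1) = ((1 + 5**2 - 5*(-4)) - 30)*(-5) = ((1 + 25 + 20) - 30)*(-5) = (46 - 30)*(-5) = 16*(-5) = -80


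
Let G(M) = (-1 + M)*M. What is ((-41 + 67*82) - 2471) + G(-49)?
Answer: 5432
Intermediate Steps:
G(M) = M*(-1 + M)
((-41 + 67*82) - 2471) + G(-49) = ((-41 + 67*82) - 2471) - 49*(-1 - 49) = ((-41 + 5494) - 2471) - 49*(-50) = (5453 - 2471) + 2450 = 2982 + 2450 = 5432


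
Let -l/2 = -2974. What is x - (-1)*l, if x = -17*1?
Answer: 5931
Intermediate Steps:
l = 5948 (l = -2*(-2974) = 5948)
x = -17
x - (-1)*l = -17 - (-1)*5948 = -17 - 1*(-5948) = -17 + 5948 = 5931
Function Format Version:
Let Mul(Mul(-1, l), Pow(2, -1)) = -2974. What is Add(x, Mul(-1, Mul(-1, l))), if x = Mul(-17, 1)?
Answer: 5931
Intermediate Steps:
l = 5948 (l = Mul(-2, -2974) = 5948)
x = -17
Add(x, Mul(-1, Mul(-1, l))) = Add(-17, Mul(-1, Mul(-1, 5948))) = Add(-17, Mul(-1, -5948)) = Add(-17, 5948) = 5931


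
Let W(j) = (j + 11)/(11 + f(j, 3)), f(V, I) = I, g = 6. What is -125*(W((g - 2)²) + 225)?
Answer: -397125/14 ≈ -28366.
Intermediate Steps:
W(j) = 11/14 + j/14 (W(j) = (j + 11)/(11 + 3) = (11 + j)/14 = (11 + j)*(1/14) = 11/14 + j/14)
-125*(W((g - 2)²) + 225) = -125*((11/14 + (6 - 2)²/14) + 225) = -125*((11/14 + (1/14)*4²) + 225) = -125*((11/14 + (1/14)*16) + 225) = -125*((11/14 + 8/7) + 225) = -125*(27/14 + 225) = -125*3177/14 = -397125/14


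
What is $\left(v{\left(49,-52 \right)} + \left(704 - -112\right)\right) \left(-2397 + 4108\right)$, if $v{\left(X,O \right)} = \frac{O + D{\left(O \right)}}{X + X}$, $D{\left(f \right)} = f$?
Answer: $\frac{68323652}{49} \approx 1.3944 \cdot 10^{6}$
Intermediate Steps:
$v{\left(X,O \right)} = \frac{O}{X}$ ($v{\left(X,O \right)} = \frac{O + O}{X + X} = \frac{2 O}{2 X} = 2 O \frac{1}{2 X} = \frac{O}{X}$)
$\left(v{\left(49,-52 \right)} + \left(704 - -112\right)\right) \left(-2397 + 4108\right) = \left(- \frac{52}{49} + \left(704 - -112\right)\right) \left(-2397 + 4108\right) = \left(\left(-52\right) \frac{1}{49} + \left(704 + 112\right)\right) 1711 = \left(- \frac{52}{49} + 816\right) 1711 = \frac{39932}{49} \cdot 1711 = \frac{68323652}{49}$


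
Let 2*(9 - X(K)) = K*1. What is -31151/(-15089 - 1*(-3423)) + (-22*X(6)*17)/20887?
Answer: 624472433/243667742 ≈ 2.5628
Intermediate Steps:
X(K) = 9 - K/2
-31151/(-15089 - 1*(-3423)) + (-22*X(6)*17)/20887 = -31151/(-15089 - 1*(-3423)) + (-22*(9 - 1/2*6)*17)/20887 = -31151/(-15089 + 3423) + (-22*(9 - 3)*17)*(1/20887) = -31151/(-11666) + (-22*6*17)*(1/20887) = -31151*(-1/11666) - 132*17*(1/20887) = 31151/11666 - 2244*1/20887 = 31151/11666 - 2244/20887 = 624472433/243667742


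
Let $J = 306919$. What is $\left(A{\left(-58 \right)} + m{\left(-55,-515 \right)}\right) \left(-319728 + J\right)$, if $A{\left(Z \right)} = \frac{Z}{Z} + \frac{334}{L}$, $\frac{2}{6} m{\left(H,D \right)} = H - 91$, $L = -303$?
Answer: $\frac{1700330705}{303} \approx 5.6116 \cdot 10^{6}$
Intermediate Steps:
$m{\left(H,D \right)} = -273 + 3 H$ ($m{\left(H,D \right)} = 3 \left(H - 91\right) = 3 \left(-91 + H\right) = -273 + 3 H$)
$A{\left(Z \right)} = - \frac{31}{303}$ ($A{\left(Z \right)} = \frac{Z}{Z} + \frac{334}{-303} = 1 + 334 \left(- \frac{1}{303}\right) = 1 - \frac{334}{303} = - \frac{31}{303}$)
$\left(A{\left(-58 \right)} + m{\left(-55,-515 \right)}\right) \left(-319728 + J\right) = \left(- \frac{31}{303} + \left(-273 + 3 \left(-55\right)\right)\right) \left(-319728 + 306919\right) = \left(- \frac{31}{303} - 438\right) \left(-12809\right) = \left(- \frac{132745}{303}\right) \left(-12809\right) = \frac{1700330705}{303}$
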